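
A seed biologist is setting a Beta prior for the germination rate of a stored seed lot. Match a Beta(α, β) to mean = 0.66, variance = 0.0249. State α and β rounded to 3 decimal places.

α = 5.288, β = 2.724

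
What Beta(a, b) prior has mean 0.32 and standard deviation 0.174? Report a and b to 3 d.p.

a = 1.980, b = 4.207

Variance = 0.174² = 0.030276. The moment-matching identity a+b = μ(1−μ)/Var − 1 gives
a+b = 0.2176/0.030276 − 1 = 6.1872, so a = μ·6.1872 = 1.980 and b = (1−μ)·6.1872 = 4.207.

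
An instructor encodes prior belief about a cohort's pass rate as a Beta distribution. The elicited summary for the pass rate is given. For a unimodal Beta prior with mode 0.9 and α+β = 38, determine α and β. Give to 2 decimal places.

α = 33.40, β = 4.60

Since the density peak of Beta(α,β) is at (α−1)/(α+β−2),
α = 1 + 0.9(38−2) = 33.40 and β = 38 − 33.40 = 4.60.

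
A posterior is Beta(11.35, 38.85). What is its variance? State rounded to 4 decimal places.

μ = 11.35/50.20 = 0.226096; Var = μ(1−μ)/(α+β+1) = 0.1749764/51.20 = 0.0034.

0.0034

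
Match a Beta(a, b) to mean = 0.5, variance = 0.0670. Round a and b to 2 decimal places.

a = 1.37, b = 1.37

Let s = a+b. The Beta variance is μ(1−μ)/(s+1).
So s+1 = μ(1−μ)/σ² = (0.5×0.5)/0.0670 = 0.25/0.0670 = 3.7313, giving s = 2.7313.
Then a = μs = 0.5×2.7313 = 1.37 and b = (1−μ)s = 0.5×2.7313 = 1.37.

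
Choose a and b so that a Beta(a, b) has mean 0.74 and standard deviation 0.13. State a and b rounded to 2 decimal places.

First σ² = 0.0169. Setting a = μn, b = (1−μ)n with n = a+b,
μ(1−μ)/(n+1) = 0.0169 ⇒ n+1 = 0.1924/0.0169 = 11.3846 ⇒ n = 10.3846.
Hence a = 0.74×10.3846 = 7.68, b = 0.26×10.3846 = 2.70.

a = 7.68, b = 2.70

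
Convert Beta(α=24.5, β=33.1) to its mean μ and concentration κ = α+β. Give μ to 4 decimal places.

μ = 0.4253, κ = 57.6

κ = α+β = 24.5+33.1 = 57.6; μ = α/κ = 24.5/57.6 = 0.4253.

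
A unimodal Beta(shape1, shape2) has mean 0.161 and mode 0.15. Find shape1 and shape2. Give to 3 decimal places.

Let s = shape1+shape2. Mean gives shape1 = μs = 0.161s; mode gives (shape1−1)/(s−2) = 0.15.
Substituting: 0.161s − 1 = 0.15(s−2) = 0.15s − 0.30, so 0.011s = 0.70 and s = 63.6364.
Then shape1 = 0.161×63.6364 = 10.245 and shape2 = s−shape1 = 53.391.

shape1 = 10.245, shape2 = 53.391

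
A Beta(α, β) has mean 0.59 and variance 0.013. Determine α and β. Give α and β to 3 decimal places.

Write ν = α+β; then α = μν and Var = μ(1−μ)/(ν+1).
ν = μ(1−μ)/Var − 1 = 0.2419/0.013 − 1 = 17.6077.
α = 0.59·17.6077 = 10.389, β = 0.41·17.6077 = 7.219.

α = 10.389, β = 7.219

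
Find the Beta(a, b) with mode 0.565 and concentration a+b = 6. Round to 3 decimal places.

a = 3.260, b = 2.740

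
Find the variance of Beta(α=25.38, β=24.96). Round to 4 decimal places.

μ = 25.38/50.34 = 0.504172; Var = μ(1−μ)/(α+β+1) = 0.2499826/51.34 = 0.0049.

0.0049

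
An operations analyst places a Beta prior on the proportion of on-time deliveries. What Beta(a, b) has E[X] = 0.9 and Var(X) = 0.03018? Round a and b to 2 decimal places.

a = 1.78, b = 0.20

By moment matching, a+b = μ(1−μ)/σ² − 1 = (0.9·0.1)/0.03018 − 1 = 2.9821 − 1 = 1.9821.
Since a/(a+b) = μ, a = 0.9·1.9821 = 1.78 and b = 0.1·1.9821 = 0.20.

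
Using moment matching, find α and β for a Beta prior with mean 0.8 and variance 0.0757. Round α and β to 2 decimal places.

α = 0.89, β = 0.22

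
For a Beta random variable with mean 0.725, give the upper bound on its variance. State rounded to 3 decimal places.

0.199

Var = μ(1−μ)/(α+β+1), which approaches μ(1−μ) as α+β → 0.
So the supremum is μ(1−μ) = 0.725×0.275 = 0.199.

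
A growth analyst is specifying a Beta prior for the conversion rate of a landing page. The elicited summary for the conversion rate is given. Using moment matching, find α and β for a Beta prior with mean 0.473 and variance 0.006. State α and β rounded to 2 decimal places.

Write ν = α+β; then α = μν and Var = μ(1−μ)/(ν+1).
ν = μ(1−μ)/Var − 1 = 0.249271/0.006 − 1 = 40.5452.
α = 0.473·40.5452 = 19.18, β = 0.527·40.5452 = 21.37.

α = 19.18, β = 21.37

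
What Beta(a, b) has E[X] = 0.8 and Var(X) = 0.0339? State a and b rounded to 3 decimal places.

a = 2.976, b = 0.744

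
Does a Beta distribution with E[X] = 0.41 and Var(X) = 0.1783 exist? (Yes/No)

Yes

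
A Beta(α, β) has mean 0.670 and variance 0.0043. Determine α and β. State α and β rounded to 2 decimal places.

α = 33.78, β = 16.64

By moment matching, α+β = μ(1−μ)/σ² − 1 = (0.670·0.330)/0.0043 − 1 = 51.4186 − 1 = 50.4186.
Since α/(α+β) = μ, α = 0.670·50.4186 = 33.78 and β = 0.330·50.4186 = 16.64.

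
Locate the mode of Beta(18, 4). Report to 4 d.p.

0.8500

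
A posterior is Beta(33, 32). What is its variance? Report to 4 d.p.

0.0038

μ = 33/65 = 0.507692; Var = μ(1−μ)/(α+β+1) = 0.2499408/66 = 0.0038.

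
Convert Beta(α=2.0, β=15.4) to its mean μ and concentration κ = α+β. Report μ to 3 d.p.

κ = α+β = 2.0+15.4 = 17.4; μ = α/κ = 2.0/17.4 = 0.115.

μ = 0.115, κ = 17.4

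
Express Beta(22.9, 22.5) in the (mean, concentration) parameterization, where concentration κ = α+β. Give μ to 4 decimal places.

κ = α+β = 22.9+22.5 = 45.4; μ = α/κ = 22.9/45.4 = 0.5044.

μ = 0.5044, κ = 45.4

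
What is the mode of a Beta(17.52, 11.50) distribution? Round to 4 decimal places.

0.6114

With α,β > 1, mode = (α−1)/(α+β−2) = 16.52/27.02 = 0.6114.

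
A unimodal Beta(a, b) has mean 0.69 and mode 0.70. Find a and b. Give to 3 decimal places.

a = 27.600, b = 12.400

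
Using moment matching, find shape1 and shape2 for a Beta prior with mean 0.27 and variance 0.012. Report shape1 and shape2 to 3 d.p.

shape1 = 4.165, shape2 = 11.260

Write ν = shape1+shape2; then shape1 = μν and Var = μ(1−μ)/(ν+1).
ν = μ(1−μ)/Var − 1 = 0.1971/0.012 − 1 = 15.4250.
shape1 = 0.27·15.4250 = 4.165, shape2 = 0.73·15.4250 = 11.260.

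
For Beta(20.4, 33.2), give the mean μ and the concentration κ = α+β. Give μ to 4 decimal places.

κ = α+β = 20.4+33.2 = 53.6; μ = α/κ = 20.4/53.6 = 0.3806.

μ = 0.3806, κ = 53.6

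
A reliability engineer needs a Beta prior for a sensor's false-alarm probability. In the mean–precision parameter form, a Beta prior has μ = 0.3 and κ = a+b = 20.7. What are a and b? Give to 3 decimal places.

a = 6.210, b = 14.490

Split κ in proportion μ : (1−μ): a = 0.3·20.7 = 6.210, b = 20.7 − 6.210 = 14.490.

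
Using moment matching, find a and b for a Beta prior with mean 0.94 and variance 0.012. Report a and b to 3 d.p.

Let s = a+b. The Beta variance is μ(1−μ)/(s+1).
So s+1 = μ(1−μ)/σ² = (0.94×0.06)/0.012 = 0.0564/0.012 = 4.7000, giving s = 3.7000.
Then a = μs = 0.94×3.7000 = 3.478 and b = (1−μ)s = 0.06×3.7000 = 0.222.

a = 3.478, b = 0.222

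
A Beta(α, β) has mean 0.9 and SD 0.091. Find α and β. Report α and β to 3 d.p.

α = 8.881, β = 0.987

Variance = 0.091² = 0.008281. The moment-matching identity α+β = μ(1−μ)/Var − 1 gives
α+β = 0.09/0.008281 − 1 = 9.8683, so α = μ·9.8683 = 8.881 and β = (1−μ)·9.8683 = 0.987.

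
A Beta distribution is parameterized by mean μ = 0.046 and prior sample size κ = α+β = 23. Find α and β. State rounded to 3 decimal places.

α = 1.058, β = 21.942

Split κ in proportion μ : (1−μ): α = 0.046·23 = 1.058, β = 23 − 1.058 = 21.942.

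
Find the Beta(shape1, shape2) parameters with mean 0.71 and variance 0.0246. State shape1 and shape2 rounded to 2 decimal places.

shape1 = 5.23, shape2 = 2.14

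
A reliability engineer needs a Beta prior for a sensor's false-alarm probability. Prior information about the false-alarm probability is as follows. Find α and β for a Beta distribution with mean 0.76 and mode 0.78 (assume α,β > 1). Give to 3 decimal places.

α = 21.280, β = 6.720

Let s = α+β. Mean gives α = μs = 0.76s; mode gives (α−1)/(s−2) = 0.78.
Substituting: 0.76s − 1 = 0.78(s−2) = 0.78s − 1.56, so -0.02s = -0.56 and s = 28.0000.
Then α = 0.76×28.0000 = 21.280 and β = s−α = 6.720.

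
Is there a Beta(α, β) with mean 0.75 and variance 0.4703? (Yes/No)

No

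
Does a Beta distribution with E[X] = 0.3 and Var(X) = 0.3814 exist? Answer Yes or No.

For any Beta, Var(X) < E[X]·(1−E[X]).
Here μ(1−μ) = 0.3×0.7 = 0.21, and 0.3814 ≥ 0.21.

No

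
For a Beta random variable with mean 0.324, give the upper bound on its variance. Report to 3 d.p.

Var = μ(1−μ)/(α+β+1), which approaches μ(1−μ) as α+β → 0.
So the supremum is μ(1−μ) = 0.324×0.676 = 0.219.

0.219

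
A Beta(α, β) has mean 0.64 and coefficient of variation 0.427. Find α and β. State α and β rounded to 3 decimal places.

Var = (CV·μ)² = (0.427×0.64)² = 0.074682.
α+β = μ(1−μ)/Var − 1 = 0.2304/0.074682 − 1 = 2.0851.
Thus α = 0.64·2.0851 = 1.334 and β = 0.36·2.0851 = 0.751.

α = 1.334, β = 0.751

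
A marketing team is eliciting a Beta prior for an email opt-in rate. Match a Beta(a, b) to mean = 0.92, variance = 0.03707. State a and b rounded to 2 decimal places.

Write ν = a+b; then a = μν and Var = μ(1−μ)/(ν+1).
ν = μ(1−μ)/Var − 1 = 0.0736/0.03707 − 1 = 0.9854.
a = 0.92·0.9854 = 0.91, b = 0.08·0.9854 = 0.08.

a = 0.91, b = 0.08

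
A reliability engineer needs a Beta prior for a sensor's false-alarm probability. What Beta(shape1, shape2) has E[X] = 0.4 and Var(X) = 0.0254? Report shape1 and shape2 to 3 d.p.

By moment matching, shape1+shape2 = μ(1−μ)/σ² − 1 = (0.4·0.6)/0.0254 − 1 = 9.4488 − 1 = 8.4488.
Since shape1/(shape1+shape2) = μ, shape1 = 0.4·8.4488 = 3.380 and shape2 = 0.6·8.4488 = 5.069.

shape1 = 3.380, shape2 = 5.069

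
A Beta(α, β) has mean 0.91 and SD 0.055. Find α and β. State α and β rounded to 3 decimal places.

Variance = 0.055² = 0.003025. The moment-matching identity α+β = μ(1−μ)/Var − 1 gives
α+β = 0.0819/0.003025 − 1 = 26.0744, so α = μ·26.0744 = 23.728 and β = (1−μ)·26.0744 = 2.347.

α = 23.728, β = 2.347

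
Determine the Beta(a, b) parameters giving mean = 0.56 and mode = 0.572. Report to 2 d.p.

Let s = a+b. Mean gives a = μs = 0.56s; mode gives (a−1)/(s−2) = 0.572.
Substituting: 0.56s − 1 = 0.572(s−2) = 0.572s − 1.144, so -0.012s = -0.144 and s = 12.0000.
Then a = 0.56×12.0000 = 6.72 and b = s−a = 5.28.

a = 6.72, b = 5.28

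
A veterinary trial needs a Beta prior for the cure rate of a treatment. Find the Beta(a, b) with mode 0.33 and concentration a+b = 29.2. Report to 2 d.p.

Mode = (a−1)/(κ−2) with κ = a+b, so a−1 = 0.33·27.2 = 8.98.
a = 9.98; b = κ − a = 19.22.

a = 9.98, b = 19.22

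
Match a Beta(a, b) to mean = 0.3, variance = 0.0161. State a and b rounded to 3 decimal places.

Let s = a+b. The Beta variance is μ(1−μ)/(s+1).
So s+1 = μ(1−μ)/σ² = (0.3×0.7)/0.0161 = 0.21/0.0161 = 13.0435, giving s = 12.0435.
Then a = μs = 0.3×12.0435 = 3.613 and b = (1−μ)s = 0.7×12.0435 = 8.430.

a = 3.613, b = 8.430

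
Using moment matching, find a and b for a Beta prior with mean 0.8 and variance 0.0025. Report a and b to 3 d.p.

Write ν = a+b; then a = μν and Var = μ(1−μ)/(ν+1).
ν = μ(1−μ)/Var − 1 = 0.16/0.0025 − 1 = 63.0000.
a = 0.8·63.0000 = 50.400, b = 0.2·63.0000 = 12.600.

a = 50.400, b = 12.600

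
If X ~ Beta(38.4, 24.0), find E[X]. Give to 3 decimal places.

E[X] = α/(α+β) = 38.4/62.4 = 0.615.

0.615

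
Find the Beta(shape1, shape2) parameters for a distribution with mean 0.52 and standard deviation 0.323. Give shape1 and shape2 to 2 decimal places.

shape1 = 0.72, shape2 = 0.67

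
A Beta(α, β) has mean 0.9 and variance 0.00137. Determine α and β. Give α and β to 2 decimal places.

α = 58.22, β = 6.47

Let s = α+β. The Beta variance is μ(1−μ)/(s+1).
So s+1 = μ(1−μ)/σ² = (0.9×0.1)/0.00137 = 0.09/0.00137 = 65.6934, giving s = 64.6934.
Then α = μs = 0.9×64.6934 = 58.22 and β = (1−μ)s = 0.1×64.6934 = 6.47.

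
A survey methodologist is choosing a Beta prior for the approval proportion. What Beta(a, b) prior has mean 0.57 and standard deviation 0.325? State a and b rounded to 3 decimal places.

a = 0.753, b = 0.568

Variance = 0.325² = 0.105625. The moment-matching identity a+b = μ(1−μ)/Var − 1 gives
a+b = 0.2451/0.105625 − 1 = 1.3205, so a = μ·1.3205 = 0.753 and b = (1−μ)·1.3205 = 0.568.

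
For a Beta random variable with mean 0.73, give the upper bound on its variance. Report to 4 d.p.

0.1971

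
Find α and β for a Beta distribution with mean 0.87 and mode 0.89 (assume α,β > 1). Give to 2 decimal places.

α = 33.93, β = 5.07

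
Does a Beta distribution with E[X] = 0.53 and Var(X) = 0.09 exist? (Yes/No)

Yes

A Beta with mean μ has variance μ(1−μ)/(α+β+1) < μ(1−μ).
Here μ(1−μ) = 0.53×0.47 = 0.2491, and 0.09 < 0.2491.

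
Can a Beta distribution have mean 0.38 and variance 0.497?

No

The Beta variance bound is σ² < μ(1−μ).
Here μ(1−μ) = 0.38×0.62 = 0.2356, and 0.497 ≥ 0.2356.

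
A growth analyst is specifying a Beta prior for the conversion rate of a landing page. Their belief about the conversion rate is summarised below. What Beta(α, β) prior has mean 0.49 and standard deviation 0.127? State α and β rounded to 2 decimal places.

Variance = 0.127² = 0.016129. The moment-matching identity α+β = μ(1−μ)/Var − 1 gives
α+β = 0.2499/0.016129 − 1 = 14.4938, so α = μ·14.4938 = 7.10 and β = (1−μ)·14.4938 = 7.39.

α = 7.10, β = 7.39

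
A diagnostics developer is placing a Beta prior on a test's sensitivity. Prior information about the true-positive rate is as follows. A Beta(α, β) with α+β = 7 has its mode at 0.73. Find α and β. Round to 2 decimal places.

α = 4.65, β = 2.35

Since the density peak of Beta(α,β) is at (α−1)/(α+β−2),
α = 1 + 0.73(7−2) = 4.65 and β = 7 − 4.65 = 2.35.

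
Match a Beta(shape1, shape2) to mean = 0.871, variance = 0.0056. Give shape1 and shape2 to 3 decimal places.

Write ν = shape1+shape2; then shape1 = μν and Var = μ(1−μ)/(ν+1).
ν = μ(1−μ)/Var − 1 = 0.112359/0.0056 − 1 = 19.0641.
shape1 = 0.871·19.0641 = 16.605, shape2 = 0.129·19.0641 = 2.459.

shape1 = 16.605, shape2 = 2.459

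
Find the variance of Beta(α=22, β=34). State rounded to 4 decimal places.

μ = 22/56 = 0.392857; Var = μ(1−μ)/(α+β+1) = 0.2385204/57 = 0.0042.

0.0042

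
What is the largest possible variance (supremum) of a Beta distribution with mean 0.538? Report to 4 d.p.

For fixed mean μ the Beta variance is μ(1−μ)/(α+β+1), increasing as α+β decreases.
Its least upper bound (not attained) is μ(1−μ) = 0.538·0.462 = 0.2486.

0.2486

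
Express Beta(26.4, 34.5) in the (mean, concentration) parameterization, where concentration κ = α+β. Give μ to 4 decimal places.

κ = α+β = 26.4+34.5 = 60.9; μ = α/κ = 26.4/60.9 = 0.4335.

μ = 0.4335, κ = 60.9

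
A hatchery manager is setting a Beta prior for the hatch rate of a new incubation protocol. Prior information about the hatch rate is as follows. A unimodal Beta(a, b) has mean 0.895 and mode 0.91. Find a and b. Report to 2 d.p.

With s = a+b: μ = a/s and mode = (a−1)/(s−2). Eliminating a = μs,
μs − 1 = m(s−2) ⇒ s(μ−m) = 1−2m ⇒ s = -0.82/-0.015 = 54.6667.
So a = μs = 48.93, b = (1−μ)s = 5.74.

a = 48.93, b = 5.74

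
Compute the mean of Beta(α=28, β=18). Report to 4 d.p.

The Beta mean is α/(α+β) = 28/(28+18) = 0.6087.

0.6087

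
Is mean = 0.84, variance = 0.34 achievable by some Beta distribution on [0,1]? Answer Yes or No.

The Beta variance bound is σ² < μ(1−μ).
Here μ(1−μ) = 0.84×0.16 = 0.1344, and 0.34 ≥ 0.1344.

No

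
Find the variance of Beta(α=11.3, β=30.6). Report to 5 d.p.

0.00459

Var = αβ/[(α+β)²(α+β+1)] = (11.3×30.6)/(41.9²×42.9) = 345.78/75315.669 = 0.00459.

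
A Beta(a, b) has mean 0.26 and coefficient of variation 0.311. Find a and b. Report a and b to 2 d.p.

a = 7.39, b = 21.04

Var = (CV·μ)² = (0.311×0.26)² = 0.006538.
a+b = μ(1−μ)/Var − 1 = 0.1924/0.006538 − 1 = 28.4264.
Thus a = 0.26·28.4264 = 7.39 and b = 0.74·28.4264 = 21.04.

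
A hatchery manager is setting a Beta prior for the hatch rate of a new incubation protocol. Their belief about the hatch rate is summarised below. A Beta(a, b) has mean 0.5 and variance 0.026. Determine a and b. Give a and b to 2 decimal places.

a = 4.31, b = 4.31

Write ν = a+b; then a = μν and Var = μ(1−μ)/(ν+1).
ν = μ(1−μ)/Var − 1 = 0.25/0.026 − 1 = 8.6154.
a = 0.5·8.6154 = 4.31, b = 0.5·8.6154 = 4.31.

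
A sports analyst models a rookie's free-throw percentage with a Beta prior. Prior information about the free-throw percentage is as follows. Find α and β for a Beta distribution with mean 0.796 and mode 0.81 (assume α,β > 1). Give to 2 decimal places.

α = 35.25, β = 9.03

Let s = α+β. Mean gives α = μs = 0.796s; mode gives (α−1)/(s−2) = 0.81.
Substituting: 0.796s − 1 = 0.81(s−2) = 0.81s − 1.62, so -0.014s = -0.62 and s = 44.2857.
Then α = 0.796×44.2857 = 35.25 and β = s−α = 9.03.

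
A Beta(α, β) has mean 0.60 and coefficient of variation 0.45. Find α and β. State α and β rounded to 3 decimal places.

Var = (CV·μ)² = (0.45×0.60)² = 0.072900.
α+β = μ(1−μ)/Var − 1 = 0.2400/0.072900 − 1 = 2.2922.
Thus α = 0.60·2.2922 = 1.375 and β = 0.40·2.2922 = 0.917.

α = 1.375, β = 0.917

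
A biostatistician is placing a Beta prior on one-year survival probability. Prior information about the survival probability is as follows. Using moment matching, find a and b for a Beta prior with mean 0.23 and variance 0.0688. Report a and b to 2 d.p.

a = 0.36, b = 1.21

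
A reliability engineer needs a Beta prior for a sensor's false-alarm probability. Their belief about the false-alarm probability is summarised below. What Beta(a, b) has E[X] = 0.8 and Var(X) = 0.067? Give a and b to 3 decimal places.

a = 1.110, b = 0.278

By moment matching, a+b = μ(1−μ)/σ² − 1 = (0.8·0.2)/0.067 − 1 = 2.3881 − 1 = 1.3881.
Since a/(a+b) = μ, a = 0.8·1.3881 = 1.110 and b = 0.2·1.3881 = 0.278.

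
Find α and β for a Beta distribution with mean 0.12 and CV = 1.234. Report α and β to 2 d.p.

σ = CV·μ = 1.234×0.12 = 0.14808, so σ² = 0.021928.
s+1 = μ(1−μ)/σ² = 0.1056/0.021928 = 4.8158, so s = α+β = 3.8158.
α = μs = 0.46, β = (1−μ)s = 3.36.

α = 0.46, β = 3.36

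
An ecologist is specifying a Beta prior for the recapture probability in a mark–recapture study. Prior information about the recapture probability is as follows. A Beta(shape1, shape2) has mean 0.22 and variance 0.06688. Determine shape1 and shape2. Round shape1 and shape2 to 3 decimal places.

By moment matching, shape1+shape2 = μ(1−μ)/σ² − 1 = (0.22·0.78)/0.06688 − 1 = 2.5658 − 1 = 1.5658.
Since shape1/(shape1+shape2) = μ, shape1 = 0.22·1.5658 = 0.344 and shape2 = 0.78·1.5658 = 1.221.

shape1 = 0.344, shape2 = 1.221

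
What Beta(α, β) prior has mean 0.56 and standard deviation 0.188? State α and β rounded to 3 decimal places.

α = 3.344, β = 2.627

First σ² = 0.035344. Setting α = μn, β = (1−μ)n with n = α+β,
μ(1−μ)/(n+1) = 0.035344 ⇒ n+1 = 0.2464/0.035344 = 6.9715 ⇒ n = 5.9715.
Hence α = 0.56×5.9715 = 3.344, β = 0.44×5.9715 = 2.627.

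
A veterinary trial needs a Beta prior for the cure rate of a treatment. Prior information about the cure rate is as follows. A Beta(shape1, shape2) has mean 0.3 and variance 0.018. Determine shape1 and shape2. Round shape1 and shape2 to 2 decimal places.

shape1 = 3.20, shape2 = 7.47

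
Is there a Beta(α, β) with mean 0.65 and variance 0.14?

Yes

The Beta variance bound is σ² < μ(1−μ).
Here μ(1−μ) = 0.65×0.35 = 0.2275, and 0.14 < 0.2275.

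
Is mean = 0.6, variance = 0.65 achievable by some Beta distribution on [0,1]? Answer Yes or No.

For any Beta, Var(X) < E[X]·(1−E[X]).
Here μ(1−μ) = 0.6×0.4 = 0.24, and 0.65 ≥ 0.24.

No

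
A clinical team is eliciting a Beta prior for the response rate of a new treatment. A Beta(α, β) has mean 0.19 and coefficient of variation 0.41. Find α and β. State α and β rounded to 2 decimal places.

α = 4.63, β = 19.73

σ = CV·μ = 0.41×0.19 = 0.07790, so σ² = 0.006068.
s+1 = μ(1−μ)/σ² = 0.1539/0.006068 = 25.3608, so s = α+β = 24.3608.
α = μs = 4.63, β = (1−μ)s = 19.73.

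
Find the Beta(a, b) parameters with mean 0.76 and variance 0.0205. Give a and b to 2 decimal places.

a = 6.00, b = 1.90

By moment matching, a+b = μ(1−μ)/σ² − 1 = (0.76·0.24)/0.0205 − 1 = 8.8976 − 1 = 7.8976.
Since a/(a+b) = μ, a = 0.76·7.8976 = 6.00 and b = 0.24·7.8976 = 1.90.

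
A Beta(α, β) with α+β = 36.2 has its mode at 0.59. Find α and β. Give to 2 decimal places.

α = 21.18, β = 15.02

Mode = (α−1)/(κ−2) with κ = α+β, so α−1 = 0.59·34.2 = 20.18.
α = 21.18; β = κ − α = 15.02.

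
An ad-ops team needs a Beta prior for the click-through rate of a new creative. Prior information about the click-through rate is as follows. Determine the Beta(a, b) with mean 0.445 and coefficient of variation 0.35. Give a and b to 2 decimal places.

Var = (CV·μ)² = (0.35×0.445)² = 0.024258.
a+b = μ(1−μ)/Var − 1 = 0.246975/0.024258 − 1 = 9.1812.
Thus a = 0.445·9.1812 = 4.09 and b = 0.555·9.1812 = 5.10.

a = 4.09, b = 5.10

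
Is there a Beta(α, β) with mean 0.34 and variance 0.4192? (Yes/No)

No

A Beta with mean μ has variance μ(1−μ)/(α+β+1) < μ(1−μ).
Here μ(1−μ) = 0.34×0.66 = 0.2244, and 0.4192 ≥ 0.2244.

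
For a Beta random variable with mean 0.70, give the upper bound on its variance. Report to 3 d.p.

0.210

Var = μ(1−μ)/(α+β+1), which approaches μ(1−μ) as α+β → 0.
So the supremum is μ(1−μ) = 0.70×0.30 = 0.210.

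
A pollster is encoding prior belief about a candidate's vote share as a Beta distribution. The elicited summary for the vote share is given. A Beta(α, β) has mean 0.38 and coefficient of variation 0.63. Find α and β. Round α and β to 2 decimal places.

Var = (CV·μ)² = (0.63×0.38)² = 0.057312.
α+β = μ(1−μ)/Var − 1 = 0.2356/0.057312 − 1 = 3.1108.
Thus α = 0.38·3.1108 = 1.18 and β = 0.62·3.1108 = 1.93.

α = 1.18, β = 1.93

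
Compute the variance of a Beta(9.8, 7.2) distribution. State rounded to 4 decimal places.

0.0136

Var = αβ/[(α+β)²(α+β+1)] = (9.8×7.2)/(17.0²×18.0) = 70.56/5202.000 = 0.0136.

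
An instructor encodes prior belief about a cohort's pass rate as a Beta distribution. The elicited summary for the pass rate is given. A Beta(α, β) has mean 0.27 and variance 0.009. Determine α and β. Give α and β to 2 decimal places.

α = 5.64, β = 15.26

Let s = α+β. The Beta variance is μ(1−μ)/(s+1).
So s+1 = μ(1−μ)/σ² = (0.27×0.73)/0.009 = 0.1971/0.009 = 21.9000, giving s = 20.9000.
Then α = μs = 0.27×20.9000 = 5.64 and β = (1−μ)s = 0.73×20.9000 = 15.26.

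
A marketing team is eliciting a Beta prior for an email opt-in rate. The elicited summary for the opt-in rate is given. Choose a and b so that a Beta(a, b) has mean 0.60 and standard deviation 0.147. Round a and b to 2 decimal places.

First σ² = 0.021609. Setting a = μn, b = (1−μ)n with n = a+b,
μ(1−μ)/(n+1) = 0.021609 ⇒ n+1 = 0.2400/0.021609 = 11.1065 ⇒ n = 10.1065.
Hence a = 0.60×10.1065 = 6.06, b = 0.40×10.1065 = 4.04.

a = 6.06, b = 4.04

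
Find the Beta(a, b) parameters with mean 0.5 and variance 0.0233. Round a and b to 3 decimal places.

Write ν = a+b; then a = μν and Var = μ(1−μ)/(ν+1).
ν = μ(1−μ)/Var − 1 = 0.25/0.0233 − 1 = 9.7296.
a = 0.5·9.7296 = 4.865, b = 0.5·9.7296 = 4.865.

a = 4.865, b = 4.865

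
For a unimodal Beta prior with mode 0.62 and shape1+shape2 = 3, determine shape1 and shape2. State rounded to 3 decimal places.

shape1 = 1.620, shape2 = 1.380

For shape1,shape2>1 the mode is (shape1−1)/(shape1+shape2−2), so shape1 = mode·(κ−2)+1 = 0.62×1+1 = 1.620.
And shape2 = (1−mode)·(κ−2)+1 = 0.38×1+1 = 1.380.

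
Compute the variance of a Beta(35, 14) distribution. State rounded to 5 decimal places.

0.00408

μ = 35/49 = 0.714286; Var = μ(1−μ)/(α+β+1) = 0.2040816/50 = 0.00408.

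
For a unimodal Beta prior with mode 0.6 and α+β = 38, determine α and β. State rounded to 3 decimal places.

α = 22.600, β = 15.400

Mode = (α−1)/(κ−2) with κ = α+β, so α−1 = 0.6·36 = 21.600.
α = 22.600; β = κ − α = 15.400.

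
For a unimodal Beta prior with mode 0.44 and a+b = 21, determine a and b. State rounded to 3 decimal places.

a = 9.360, b = 11.640

Mode = (a−1)/(κ−2) with κ = a+b, so a−1 = 0.44·19 = 8.360.
a = 9.360; b = κ − a = 11.640.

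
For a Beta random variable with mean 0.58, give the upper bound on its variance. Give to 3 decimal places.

0.244

For fixed mean μ the Beta variance is μ(1−μ)/(α+β+1), increasing as α+β decreases.
Its least upper bound (not attained) is μ(1−μ) = 0.58·0.42 = 0.244.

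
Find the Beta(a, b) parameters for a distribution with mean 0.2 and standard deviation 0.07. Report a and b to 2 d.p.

a = 6.33, b = 25.32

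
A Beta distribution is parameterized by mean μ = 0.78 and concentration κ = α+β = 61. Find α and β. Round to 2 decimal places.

Split κ in proportion μ : (1−μ): α = 0.78·61 = 47.58, β = 61 − 47.58 = 13.42.

α = 47.58, β = 13.42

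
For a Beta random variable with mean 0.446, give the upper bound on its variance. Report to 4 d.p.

0.2471

For fixed mean μ the Beta variance is μ(1−μ)/(α+β+1), increasing as α+β decreases.
Its least upper bound (not attained) is μ(1−μ) = 0.446·0.554 = 0.2471.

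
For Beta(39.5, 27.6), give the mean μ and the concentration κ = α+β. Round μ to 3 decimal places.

μ = 0.589, κ = 67.1

κ = α+β = 39.5+27.6 = 67.1; μ = α/κ = 39.5/67.1 = 0.589.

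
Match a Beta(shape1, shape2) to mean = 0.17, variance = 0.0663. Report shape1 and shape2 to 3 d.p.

Let s = shape1+shape2. The Beta variance is μ(1−μ)/(s+1).
So s+1 = μ(1−μ)/σ² = (0.17×0.83)/0.0663 = 0.1411/0.0663 = 2.1282, giving s = 1.1282.
Then shape1 = μs = 0.17×1.1282 = 0.192 and shape2 = (1−μ)s = 0.83×1.1282 = 0.936.

shape1 = 0.192, shape2 = 0.936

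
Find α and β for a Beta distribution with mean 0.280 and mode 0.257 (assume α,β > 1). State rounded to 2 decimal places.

With s = α+β: μ = α/s and mode = (α−1)/(s−2). Eliminating α = μs,
μs − 1 = m(s−2) ⇒ s(μ−m) = 1−2m ⇒ s = 0.486/0.023 = 21.1304.
So α = μs = 5.92, β = (1−μ)s = 15.21.

α = 5.92, β = 15.21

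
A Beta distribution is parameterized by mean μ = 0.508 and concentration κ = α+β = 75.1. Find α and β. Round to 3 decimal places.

Split κ in proportion μ : (1−μ): α = 0.508·75.1 = 38.151, β = 75.1 − 38.151 = 36.949.

α = 38.151, β = 36.949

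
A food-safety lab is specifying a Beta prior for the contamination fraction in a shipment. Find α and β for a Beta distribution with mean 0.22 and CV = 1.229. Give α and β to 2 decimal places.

Var = (CV·μ)² = (1.229×0.22)² = 0.073105.
α+β = μ(1−μ)/Var − 1 = 0.1716/0.073105 − 1 = 1.3473.
Thus α = 0.22·1.3473 = 0.30 and β = 0.78·1.3473 = 1.05.

α = 0.30, β = 1.05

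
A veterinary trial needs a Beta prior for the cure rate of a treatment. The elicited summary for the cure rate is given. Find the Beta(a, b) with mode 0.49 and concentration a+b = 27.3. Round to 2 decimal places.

For a,b>1 the mode is (a−1)/(a+b−2), so a = mode·(κ−2)+1 = 0.49×25.3+1 = 13.40.
And b = (1−mode)·(κ−2)+1 = 0.51×25.3+1 = 13.90.

a = 13.40, b = 13.90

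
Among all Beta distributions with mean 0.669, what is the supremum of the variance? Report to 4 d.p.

0.2214

For fixed mean μ the Beta variance is μ(1−μ)/(α+β+1), increasing as α+β decreases.
Its least upper bound (not attained) is μ(1−μ) = 0.669·0.331 = 0.2214.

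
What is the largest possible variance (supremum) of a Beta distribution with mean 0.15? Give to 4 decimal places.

Var = μ(1−μ)/(α+β+1), which approaches μ(1−μ) as α+β → 0.
So the supremum is μ(1−μ) = 0.15×0.85 = 0.1275.

0.1275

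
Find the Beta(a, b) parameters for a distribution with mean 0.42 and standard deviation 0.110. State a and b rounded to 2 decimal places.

a = 8.04, b = 11.10

First σ² = 0.012100. Setting a = μn, b = (1−μ)n with n = a+b,
μ(1−μ)/(n+1) = 0.012100 ⇒ n+1 = 0.2436/0.012100 = 20.1322 ⇒ n = 19.1322.
Hence a = 0.42×19.1322 = 8.04, b = 0.58×19.1322 = 11.10.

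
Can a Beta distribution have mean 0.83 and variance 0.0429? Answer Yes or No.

Yes

A Beta with mean μ has variance μ(1−μ)/(α+β+1) < μ(1−μ).
Here μ(1−μ) = 0.83×0.17 = 0.1411, and 0.0429 < 0.1411.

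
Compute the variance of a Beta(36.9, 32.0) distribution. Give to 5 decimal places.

0.00356

μ = 36.9/68.9 = 0.535559; Var = μ(1−μ)/(α+β+1) = 0.2487356/69.9 = 0.00356.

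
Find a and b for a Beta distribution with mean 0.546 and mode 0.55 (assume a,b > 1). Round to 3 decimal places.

Let s = a+b. Mean gives a = μs = 0.546s; mode gives (a−1)/(s−2) = 0.55.
Substituting: 0.546s − 1 = 0.55(s−2) = 0.55s − 1.10, so -0.004s = -0.10 and s = 25.0000.
Then a = 0.546×25.0000 = 13.650 and b = s−a = 11.350.

a = 13.650, b = 11.350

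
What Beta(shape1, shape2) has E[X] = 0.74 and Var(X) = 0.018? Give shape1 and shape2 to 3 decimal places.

Let s = shape1+shape2. The Beta variance is μ(1−μ)/(s+1).
So s+1 = μ(1−μ)/σ² = (0.74×0.26)/0.018 = 0.1924/0.018 = 10.6889, giving s = 9.6889.
Then shape1 = μs = 0.74×9.6889 = 7.170 and shape2 = (1−μ)s = 0.26×9.6889 = 2.519.

shape1 = 7.170, shape2 = 2.519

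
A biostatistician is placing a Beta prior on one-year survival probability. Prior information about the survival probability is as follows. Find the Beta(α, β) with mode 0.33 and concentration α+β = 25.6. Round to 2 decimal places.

α = 8.79, β = 16.81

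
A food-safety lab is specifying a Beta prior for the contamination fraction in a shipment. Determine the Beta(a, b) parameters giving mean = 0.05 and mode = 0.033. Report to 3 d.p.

a = 2.747, b = 52.194

Let s = a+b. Mean gives a = μs = 0.05s; mode gives (a−1)/(s−2) = 0.033.
Substituting: 0.05s − 1 = 0.033(s−2) = 0.033s − 0.066, so 0.017s = 0.934 and s = 54.9412.
Then a = 0.05×54.9412 = 2.747 and b = s−a = 52.194.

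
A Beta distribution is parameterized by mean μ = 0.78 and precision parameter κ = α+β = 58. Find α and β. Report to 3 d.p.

α = μκ = 0.78×58 = 45.240 and β = (1−μ)κ = 0.22×58 = 12.760.

α = 45.240, β = 12.760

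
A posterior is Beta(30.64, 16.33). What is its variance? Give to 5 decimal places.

0.00473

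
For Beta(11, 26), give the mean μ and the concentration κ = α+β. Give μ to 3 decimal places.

μ = 0.297, κ = 37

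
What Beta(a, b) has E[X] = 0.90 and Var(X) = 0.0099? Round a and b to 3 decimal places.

a = 7.282, b = 0.809

Let s = a+b. The Beta variance is μ(1−μ)/(s+1).
So s+1 = μ(1−μ)/σ² = (0.90×0.10)/0.0099 = 0.0900/0.0099 = 9.0909, giving s = 8.0909.
Then a = μs = 0.90×8.0909 = 7.282 and b = (1−μ)s = 0.10×8.0909 = 0.809.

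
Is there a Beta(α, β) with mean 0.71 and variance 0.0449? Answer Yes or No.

For any Beta, Var(X) < E[X]·(1−E[X]).
Here μ(1−μ) = 0.71×0.29 = 0.2059, and 0.0449 < 0.2059.

Yes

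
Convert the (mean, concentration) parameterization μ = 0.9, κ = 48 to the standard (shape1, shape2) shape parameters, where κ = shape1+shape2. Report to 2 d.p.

shape1 = 43.20, shape2 = 4.80

shape1 = μκ = 0.9×48 = 43.20 and shape2 = (1−μ)κ = 0.1×48 = 4.80.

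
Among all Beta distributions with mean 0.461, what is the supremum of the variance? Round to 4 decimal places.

0.2485

For fixed mean μ the Beta variance is μ(1−μ)/(α+β+1), increasing as α+β decreases.
Its least upper bound (not attained) is μ(1−μ) = 0.461·0.539 = 0.2485.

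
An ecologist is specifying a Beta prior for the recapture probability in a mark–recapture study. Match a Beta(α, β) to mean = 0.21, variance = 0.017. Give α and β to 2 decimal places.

α = 1.84, β = 6.92

Let s = α+β. The Beta variance is μ(1−μ)/(s+1).
So s+1 = μ(1−μ)/σ² = (0.21×0.79)/0.017 = 0.1659/0.017 = 9.7588, giving s = 8.7588.
Then α = μs = 0.21×8.7588 = 1.84 and β = (1−μ)s = 0.79×8.7588 = 6.92.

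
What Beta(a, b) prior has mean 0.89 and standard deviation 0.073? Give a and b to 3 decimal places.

σ² = 0.073² = 0.005329.
With s = a+b, Var = μ(1−μ)/(s+1), so s+1 = (0.89×0.11)/0.005329 = 18.3712 and s = 17.3712.
a = μs = 15.460, b = (1−μ)s = 1.911.

a = 15.460, b = 1.911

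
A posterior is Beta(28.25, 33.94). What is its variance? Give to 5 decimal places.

0.00392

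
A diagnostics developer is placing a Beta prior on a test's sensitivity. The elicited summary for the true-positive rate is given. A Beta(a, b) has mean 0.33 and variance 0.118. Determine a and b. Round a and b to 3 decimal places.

By moment matching, a+b = μ(1−μ)/σ² − 1 = (0.33·0.67)/0.118 − 1 = 1.8737 − 1 = 0.8737.
Since a/(a+b) = μ, a = 0.33·0.8737 = 0.288 and b = 0.67·0.8737 = 0.585.

a = 0.288, b = 0.585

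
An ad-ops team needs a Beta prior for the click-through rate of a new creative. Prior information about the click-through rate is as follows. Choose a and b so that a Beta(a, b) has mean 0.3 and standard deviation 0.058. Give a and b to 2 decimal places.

a = 18.43, b = 43.00

Variance = 0.058² = 0.003364. The moment-matching identity a+b = μ(1−μ)/Var − 1 gives
a+b = 0.21/0.003364 − 1 = 61.4257, so a = μ·61.4257 = 18.43 and b = (1−μ)·61.4257 = 43.00.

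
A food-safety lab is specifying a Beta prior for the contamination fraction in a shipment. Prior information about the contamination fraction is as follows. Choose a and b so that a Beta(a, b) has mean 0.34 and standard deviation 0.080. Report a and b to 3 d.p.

a = 11.581, b = 22.481

First σ² = 0.006400. Setting a = μn, b = (1−μ)n with n = a+b,
μ(1−μ)/(n+1) = 0.006400 ⇒ n+1 = 0.2244/0.006400 = 35.0625 ⇒ n = 34.0625.
Hence a = 0.34×34.0625 = 11.581, b = 0.66×34.0625 = 22.481.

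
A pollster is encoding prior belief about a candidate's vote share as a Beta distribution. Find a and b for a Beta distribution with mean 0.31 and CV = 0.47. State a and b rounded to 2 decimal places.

a = 2.81, b = 6.26

σ = CV·μ = 0.47×0.31 = 0.14570, so σ² = 0.021228.
s+1 = μ(1−μ)/σ² = 0.2139/0.021228 = 10.0761, so s = a+b = 9.0761.
a = μs = 2.81, b = (1−μ)s = 6.26.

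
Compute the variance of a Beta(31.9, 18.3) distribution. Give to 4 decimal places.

μ = 31.9/50.2 = 0.635458; Var = μ(1−μ)/(α+β+1) = 0.2316511/51.2 = 0.0045.

0.0045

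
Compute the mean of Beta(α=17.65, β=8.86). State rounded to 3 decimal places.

The Beta mean is α/(α+β) = 17.65/(17.65+8.86) = 0.666.

0.666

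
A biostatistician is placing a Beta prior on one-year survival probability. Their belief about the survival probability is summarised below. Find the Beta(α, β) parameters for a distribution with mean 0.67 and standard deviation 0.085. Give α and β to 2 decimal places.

α = 19.83, β = 9.77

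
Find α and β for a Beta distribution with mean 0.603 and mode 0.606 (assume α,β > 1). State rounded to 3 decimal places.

α = 42.612, β = 28.055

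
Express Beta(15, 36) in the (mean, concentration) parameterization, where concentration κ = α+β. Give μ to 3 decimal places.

κ = α+β = 15+36 = 51; μ = α/κ = 15/51 = 0.294.

μ = 0.294, κ = 51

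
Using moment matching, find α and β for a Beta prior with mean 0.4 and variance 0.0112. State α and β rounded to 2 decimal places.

Write ν = α+β; then α = μν and Var = μ(1−μ)/(ν+1).
ν = μ(1−μ)/Var − 1 = 0.24/0.0112 − 1 = 20.4286.
α = 0.4·20.4286 = 8.17, β = 0.6·20.4286 = 12.26.

α = 8.17, β = 12.26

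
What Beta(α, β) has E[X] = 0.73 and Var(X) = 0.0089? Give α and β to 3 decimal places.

Let s = α+β. The Beta variance is μ(1−μ)/(s+1).
So s+1 = μ(1−μ)/σ² = (0.73×0.27)/0.0089 = 0.1971/0.0089 = 22.1461, giving s = 21.1461.
Then α = μs = 0.73×21.1461 = 15.437 and β = (1−μ)s = 0.27×21.1461 = 5.709.

α = 15.437, β = 5.709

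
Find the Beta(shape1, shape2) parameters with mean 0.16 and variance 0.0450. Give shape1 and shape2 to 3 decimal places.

shape1 = 0.318, shape2 = 1.669

By moment matching, shape1+shape2 = μ(1−μ)/σ² − 1 = (0.16·0.84)/0.0450 − 1 = 2.9867 − 1 = 1.9867.
Since shape1/(shape1+shape2) = μ, shape1 = 0.16·1.9867 = 0.318 and shape2 = 0.84·1.9867 = 1.669.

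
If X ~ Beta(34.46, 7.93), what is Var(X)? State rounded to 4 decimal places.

α+β = 42.39 and αβ = 273.2678, so Var = αβ/[(α+β)²(α+β+1)] = 273.2678/77968.016019 = 0.0035.

0.0035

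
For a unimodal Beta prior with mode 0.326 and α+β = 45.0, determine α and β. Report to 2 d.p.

For α,β>1 the mode is (α−1)/(α+β−2), so α = mode·(κ−2)+1 = 0.326×43.0+1 = 15.02.
And β = (1−mode)·(κ−2)+1 = 0.674×43.0+1 = 29.98.

α = 15.02, β = 29.98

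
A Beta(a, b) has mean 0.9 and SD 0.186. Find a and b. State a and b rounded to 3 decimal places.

a = 1.441, b = 0.160

σ² = 0.186² = 0.034596.
With s = a+b, Var = μ(1−μ)/(s+1), so s+1 = (0.9×0.1)/0.034596 = 2.6015 and s = 1.6015.
a = μs = 1.441, b = (1−μ)s = 0.160.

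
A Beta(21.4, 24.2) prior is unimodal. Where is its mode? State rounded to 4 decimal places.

0.4679

The density x^(α−1)(1−x)^(β−1) is maximised at (α−1)/(α+β−2) = 20.4/43.6 = 0.4679.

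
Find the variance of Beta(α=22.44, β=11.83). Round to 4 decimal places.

0.0064

Var = αβ/[(α+β)²(α+β+1)] = (22.44×11.83)/(34.27²×35.27) = 265.4652/41422.248383 = 0.0064.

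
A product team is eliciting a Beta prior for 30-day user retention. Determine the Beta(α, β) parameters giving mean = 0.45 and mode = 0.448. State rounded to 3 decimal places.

Let s = α+β. Mean gives α = μs = 0.45s; mode gives (α−1)/(s−2) = 0.448.
Substituting: 0.45s − 1 = 0.448(s−2) = 0.448s − 0.896, so 0.002s = 0.104 and s = 52.0000.
Then α = 0.45×52.0000 = 23.400 and β = s−α = 28.600.

α = 23.400, β = 28.600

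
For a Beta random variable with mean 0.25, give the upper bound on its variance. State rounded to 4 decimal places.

0.1875

Var = μ(1−μ)/(α+β+1), which approaches μ(1−μ) as α+β → 0.
So the supremum is μ(1−μ) = 0.25×0.75 = 0.1875.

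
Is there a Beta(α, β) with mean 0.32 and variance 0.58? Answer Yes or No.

No

A Beta with mean μ has variance μ(1−μ)/(α+β+1) < μ(1−μ).
Here μ(1−μ) = 0.32×0.68 = 0.2176, and 0.58 ≥ 0.2176.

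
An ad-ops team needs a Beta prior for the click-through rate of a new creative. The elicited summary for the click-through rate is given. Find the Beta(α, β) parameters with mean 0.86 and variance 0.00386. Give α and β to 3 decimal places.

Let s = α+β. The Beta variance is μ(1−μ)/(s+1).
So s+1 = μ(1−μ)/σ² = (0.86×0.14)/0.00386 = 0.1204/0.00386 = 31.1917, giving s = 30.1917.
Then α = μs = 0.86×30.1917 = 25.965 and β = (1−μ)s = 0.14×30.1917 = 4.227.

α = 25.965, β = 4.227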